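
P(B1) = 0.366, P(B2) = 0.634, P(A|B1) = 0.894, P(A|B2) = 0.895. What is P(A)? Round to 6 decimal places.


P(A) = P(A|B1)*P(B1) + P(A|B2)*P(B2)
P(A|B1)*P(B1) = 0.894 * 0.366 = 0.327204
P(A|B2)*P(B2) = 0.895 * 0.634 = 0.56743
P(A) = 0.327204 + 0.56743 = 0.894634

0.894634


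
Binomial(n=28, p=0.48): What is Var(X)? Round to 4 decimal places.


Var = n*p*(1-p) = 28 * 0.48 * 0.52 = 6.9888

6.9888


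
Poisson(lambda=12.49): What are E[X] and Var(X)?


E[X] = Var(X) = lambda = 12.49

12.49, 12.49


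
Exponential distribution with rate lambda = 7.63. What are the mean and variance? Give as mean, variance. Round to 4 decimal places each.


mean = 1/lam, var = 1/lam^2
mean = 1 / 7.63 = 100/763 ≈ 0.131062
lam^2 = 7.63^2 = 58.2169
var = 1 / 58.2169 ≈ 0.017177

0.1311, 0.0172


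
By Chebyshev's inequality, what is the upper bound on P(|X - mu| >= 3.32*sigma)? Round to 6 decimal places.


P <= 1/k^2
k^2 = 3.32^2 = 11.0224
1/k^2 = 1 / 11.0224 = 625/6889 ≈ 0.09072434

0.090724


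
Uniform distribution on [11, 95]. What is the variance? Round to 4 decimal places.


Var = (b-a)^2 / 12
(b-a)^2 = (95 - 11)^2 = 7056
Var = 7056/12 = 588

588.0000


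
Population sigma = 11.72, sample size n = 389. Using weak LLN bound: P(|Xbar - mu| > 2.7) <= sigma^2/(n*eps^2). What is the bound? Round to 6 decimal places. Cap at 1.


bound = min(1, sigma^2/(n*eps^2))
sigma^2 = 11.72^2 = 137.3584
n*eps^2 = 389 * 2.7^2 = 389 * 7.29 = 2835.81
sigma^2/(n*eps^2) = 137.3584 / 2835.81 ≈ 0.04843710

0.048437


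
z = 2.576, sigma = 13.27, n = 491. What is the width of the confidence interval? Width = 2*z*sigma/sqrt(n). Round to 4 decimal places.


width = 2*z*sigma/sqrt(n)
2*z*sigma = 2 * 2.576 * 13.27 = 68.36704
sqrt(491) ≈ 22.158520
width = 68.36704 / 22.158520 ≈ 3.085361

3.0854


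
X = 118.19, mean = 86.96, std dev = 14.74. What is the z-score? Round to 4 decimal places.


z = (X - mu) / sigma
X - mu = 118.19 - 86.96 = 31.23
z = 31.23 / 14.74 = 3123/1474 ≈ 2.118725

2.1187


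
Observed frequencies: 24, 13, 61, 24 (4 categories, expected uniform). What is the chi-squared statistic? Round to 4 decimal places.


chi2 = sum((O-E)^2/E), E = total/4
total = 122, E = 122/4 = 30.5
(24 - 30.5)^2 / 30.5 = 42.25 / 30.5 = 169/122 ≈ 1.385246
(13 - 30.5)^2 / 30.5 = 306.25 / 30.5 = 1225/122 ≈ 10.040984
(61 - 30.5)^2 / 30.5 = 930.25 / 30.5 = 30.5
(24 - 30.5)^2 / 30.5 = 42.25 / 30.5 = 169/122 ≈ 1.385246
chi2 = 2642/61 ≈ 43.311475

43.3115


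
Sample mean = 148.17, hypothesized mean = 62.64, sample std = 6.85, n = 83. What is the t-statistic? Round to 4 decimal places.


t = (xbar - mu0) / (s/sqrt(n))
xbar - mu0 = 148.17 - 62.64 = 85.53
sqrt(83) ≈ 9.11043358
s/sqrt(n) = 6.85 / 9.11043358 ≈ 0.75188518
t = 85.53 / 0.75188518 ≈ 113.754071

113.7541


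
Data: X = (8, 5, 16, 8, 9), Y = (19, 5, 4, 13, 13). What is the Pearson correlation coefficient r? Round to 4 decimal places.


r = sum((xi-xbar)(yi-ybar)) / sqrt(sum((xi-xbar)^2) * sum((yi-ybar)^2))
n = 5, xbar = 46/5 = 9.2, ybar = 54/5 = 10.8
Sxy = sum((xi-xbar)(yi-ybar)) = -34.8
Sxx = sum((xi-xbar)^2) = 66.8
Syy = sum((yi-ybar)^2) = 156.8
sqrt(Sxx*Syy) ≈ 102.343735
r = Sxy / sqrt(Sxx*Syy) = -34.8 / 102.343735 ≈ -0.340031

-0.3400


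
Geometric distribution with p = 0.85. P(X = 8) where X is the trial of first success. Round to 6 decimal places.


P = (1-p)^(k-1) * p
(1-p)^(k-1) = 0.15^7 ≈ 0.000001708594
P = 0.000001708594 * 0.85 ≈ 0.000001452305

0.000001


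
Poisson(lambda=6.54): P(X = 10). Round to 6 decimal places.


P = e^(-lam) * lam^k / k!
e^(-6.54) ≈ 0.001444488
lam^k = 6.54^10 ≈ 143145428.603894
k! = 10! = 3628800
P = 0.001444488 * 143145428.603894 / 3628800 ≈ 0.056981

0.056981


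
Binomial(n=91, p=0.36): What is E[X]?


E[X] = n*p = 91 * 0.36 = 32.76

32.76


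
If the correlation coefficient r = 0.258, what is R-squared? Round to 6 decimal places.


R^2 = r^2 = (0.258)^2 = 0.066564

0.066564


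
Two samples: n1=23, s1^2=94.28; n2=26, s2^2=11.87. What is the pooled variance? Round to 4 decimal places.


sp^2 = ((n1-1)*s1^2 + (n2-1)*s2^2)/(n1+n2-2)
(n1-1)*s1^2 = 22 * 94.28 = 2074.16
(n2-1)*s2^2 = 25 * 11.87 = 296.75
numerator = 2074.16 + 296.75 = 2370.91
n1+n2-2 = 47
sp^2 = 2370.91 / 47 = 237091/4700 ≈ 50.444894

50.4449


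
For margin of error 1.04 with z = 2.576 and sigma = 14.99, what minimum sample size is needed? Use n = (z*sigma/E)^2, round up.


z*sigma/E = 2.576 * 14.99 / 1.04 = 241339/6500 ≈ 37.129077
(z*sigma/E)^2 ≈ 1378.568353
round up: n = 1379

1379


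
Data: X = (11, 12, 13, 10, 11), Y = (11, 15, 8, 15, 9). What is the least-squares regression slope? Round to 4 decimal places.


b = sum((xi-xbar)(yi-ybar)) / sum((xi-xbar)^2)
n = 5, xbar = 57/5 = 11.4, ybar = 58/5 = 11.6
Sxy = sum((xi-xbar)(yi-ybar)) = -7.2
Sxx = sum((xi-xbar)^2) = 5.2
b = Sxy / Sxx = -18/13 ≈ -1.384615

-1.3846


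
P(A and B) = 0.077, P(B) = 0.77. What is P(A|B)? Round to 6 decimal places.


P(A|B) = P(A and B) / P(B) = 0.077 / 0.77 = 0.1

0.100000


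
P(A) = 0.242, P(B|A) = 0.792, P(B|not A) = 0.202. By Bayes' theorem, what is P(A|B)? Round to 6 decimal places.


P(A|B) = P(B|A)*P(A) / P(B), P(B) = P(B|A)*P(A) + P(B|not A)*P(not A)
P(B|A)*P(A) = 0.792 * 0.242 = 0.191664
P(B|not A)*P(not A) = 0.202 * 0.758 = 0.153116
P(B) = 0.191664 + 0.153116 = 0.34478
P(A|B) = 0.191664 / 0.34478 ≈ 0.55590231

0.555902


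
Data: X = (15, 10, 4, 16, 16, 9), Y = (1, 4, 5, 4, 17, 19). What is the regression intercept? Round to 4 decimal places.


a = ybar - b*xbar, where b = sum((xi-xbar)(yi-ybar)) / sum((xi-xbar)^2)
n = 6, xbar = 70/6 = 35/3 ≈ 11.666667, ybar = 50/6 = 25/3 ≈ 8.333333
Sxy = sum((xi-xbar)(yi-ybar)) = -4/3 ≈ -1.333333
Sxx = sum((xi-xbar)^2) = 352/3 ≈ 117.333333
b = Sxy / Sxx = -1/88 ≈ -0.011364
a = 8.333333 - (-0.011364) * 11.666667 = 745/88 ≈ 8.465909

8.4659


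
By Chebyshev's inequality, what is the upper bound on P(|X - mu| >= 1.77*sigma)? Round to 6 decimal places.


P <= 1/k^2
k^2 = 1.77^2 = 3.1329
1/k^2 = 1 / 3.1329 ≈ 0.31919308

0.319193


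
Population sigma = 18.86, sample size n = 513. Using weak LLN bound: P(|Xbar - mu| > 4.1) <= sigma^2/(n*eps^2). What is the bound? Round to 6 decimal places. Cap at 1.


bound = min(1, sigma^2/(n*eps^2))
sigma^2 = 18.86^2 = 355.6996
n*eps^2 = 513 * 4.1^2 = 513 * 16.81 = 8623.53
sigma^2/(n*eps^2) = 355.6996 / 8623.53 ≈ 0.04124756

0.041248


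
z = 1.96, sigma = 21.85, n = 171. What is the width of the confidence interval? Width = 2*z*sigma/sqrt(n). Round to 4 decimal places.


width = 2*z*sigma/sqrt(n)
2*z*sigma = 2 * 1.96 * 21.85 = 85.652
sqrt(171) ≈ 13.076697
width = 85.652 / 13.076697 ≈ 6.549972

6.5500


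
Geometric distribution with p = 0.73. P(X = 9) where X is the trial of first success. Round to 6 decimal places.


P = (1-p)^(k-1) * p
(1-p)^(k-1) = 0.27^8 ≈ 0.00002824295
P = 0.00002824295 * 0.73 ≈ 0.00002061736

0.000021


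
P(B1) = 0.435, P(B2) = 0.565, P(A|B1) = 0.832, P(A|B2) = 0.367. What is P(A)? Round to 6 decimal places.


P(A) = P(A|B1)*P(B1) + P(A|B2)*P(B2)
P(A|B1)*P(B1) = 0.832 * 0.435 = 0.36192
P(A|B2)*P(B2) = 0.367 * 0.565 = 0.207355
P(A) = 0.36192 + 0.207355 = 0.569275

0.569275


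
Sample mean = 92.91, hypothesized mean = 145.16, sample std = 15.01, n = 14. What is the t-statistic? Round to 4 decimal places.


t = (xbar - mu0) / (s/sqrt(n))
xbar - mu0 = 92.91 - 145.16 = -52.25
sqrt(14) ≈ 3.74165739
s/sqrt(n) = 15.01 / 3.74165739 ≈ 4.01159124
t = -52.25 / 4.01159124 ≈ -13.024757

-13.0248


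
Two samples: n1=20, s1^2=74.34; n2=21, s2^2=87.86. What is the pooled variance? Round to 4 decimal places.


sp^2 = ((n1-1)*s1^2 + (n2-1)*s2^2)/(n1+n2-2)
(n1-1)*s1^2 = 19 * 74.34 = 1412.46
(n2-1)*s2^2 = 20 * 87.86 = 1757.2
numerator = 1412.46 + 1757.2 = 3169.66
n1+n2-2 = 39
sp^2 = 3169.66 / 39 = 12191/150 ≈ 81.273333

81.2733


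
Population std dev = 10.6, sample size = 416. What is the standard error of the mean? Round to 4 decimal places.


SE = sigma / sqrt(n)
sqrt(416) ≈ 20.396078
SE = 10.6 / 20.396078 ≈ 0.519708

0.5197


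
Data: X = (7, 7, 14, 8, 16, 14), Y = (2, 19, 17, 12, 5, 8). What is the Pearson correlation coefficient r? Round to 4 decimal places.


r = sum((xi-xbar)(yi-ybar)) / sqrt(sum((xi-xbar)^2) * sum((yi-ybar)^2))
n = 6, xbar = 66/6 = 11, ybar = 63/6 = 10.5
Sxy = sum((xi-xbar)(yi-ybar)) = -20
Sxx = sum((xi-xbar)^2) = 84
Syy = sum((yi-ybar)^2) = 225.5
sqrt(Sxx*Syy) ≈ 137.629939
r = Sxy / sqrt(Sxx*Syy) = -20 / 137.629939 ≈ -0.145317

-0.1453


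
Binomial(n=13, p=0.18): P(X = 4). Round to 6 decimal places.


P = C(n,k) * p^k * (1-p)^(n-k)
C(13,4) = 715
p^k = 0.18^4 = 0.00104976
(1-p)^(n-k) = 0.82^9 ≈ 0.1676196
P = 715 * 0.00104976 * 0.1676196 ≈ 0.125812

0.125812


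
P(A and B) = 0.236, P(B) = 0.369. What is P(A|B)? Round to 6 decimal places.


P(A|B) = P(A and B) / P(B) = 0.236 / 0.369 = 236/369 ≈ 0.63956640

0.639566


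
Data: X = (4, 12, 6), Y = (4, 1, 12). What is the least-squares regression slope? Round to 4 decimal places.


b = sum((xi-xbar)(yi-ybar)) / sum((xi-xbar)^2)
n = 3, xbar = 22/3 ≈ 7.333333, ybar = 17/3 ≈ 5.666667
Sxy = sum((xi-xbar)(yi-ybar)) = -74/3 ≈ -24.666667
Sxx = sum((xi-xbar)^2) = 104/3 ≈ 34.666667
b = Sxy / Sxx = -37/52 ≈ -0.711538

-0.7115


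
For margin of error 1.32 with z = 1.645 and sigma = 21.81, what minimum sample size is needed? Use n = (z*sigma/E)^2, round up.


z*sigma/E = 1.645 * 21.81 / 1.32 = 239183/8800 ≈ 27.179886
(z*sigma/E)^2 ≈ 738.746223
round up: n = 739

739


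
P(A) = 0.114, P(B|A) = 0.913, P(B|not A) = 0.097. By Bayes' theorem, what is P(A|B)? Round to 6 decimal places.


P(A|B) = P(B|A)*P(A) / P(B), P(B) = P(B|A)*P(A) + P(B|not A)*P(not A)
P(B|A)*P(A) = 0.913 * 0.114 = 0.104082
P(B|not A)*P(not A) = 0.097 * 0.886 = 0.085942
P(B) = 0.104082 + 0.085942 = 0.190024
P(A|B) = 0.104082 / 0.190024 ≈ 0.54773081

0.547731


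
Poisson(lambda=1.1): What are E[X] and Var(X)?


E[X] = Var(X) = lambda = 1.1

1.1, 1.1


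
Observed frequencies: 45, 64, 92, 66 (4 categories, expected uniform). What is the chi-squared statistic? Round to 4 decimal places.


chi2 = sum((O-E)^2/E), E = total/4
total = 267, E = 267/4 = 66.75
(45 - 66.75)^2 / 66.75 = 473.0625 / 66.75 = 2523/356 ≈ 7.087079
(64 - 66.75)^2 / 66.75 = 7.5625 / 66.75 = 121/1068 ≈ 0.113296
(92 - 66.75)^2 / 66.75 = 637.5625 / 66.75 = 10201/1068 ≈ 9.551498
(66 - 66.75)^2 / 66.75 = 0.5625 / 66.75 = 3/356 ≈ 0.008427
chi2 = 4475/267 ≈ 16.760300

16.7603


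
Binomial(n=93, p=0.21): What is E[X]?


E[X] = n*p = 93 * 0.21 = 19.53

19.53


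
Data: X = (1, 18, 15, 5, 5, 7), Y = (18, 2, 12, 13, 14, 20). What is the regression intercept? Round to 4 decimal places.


a = ybar - b*xbar, where b = sum((xi-xbar)(yi-ybar)) / sum((xi-xbar)^2)
n = 6, xbar = 51/6 = 8.5, ybar = 79/6 ≈ 13.166667
Sxy = sum((xi-xbar)(yi-ybar)) = -162.5
Sxx = sum((xi-xbar)^2) = 215.5
b = Sxy / Sxx = -325/431 ≈ -0.754060
a = 13.166667 - (-0.754060) * 8.5 = 25312/1293 ≈ 19.576179

19.5762


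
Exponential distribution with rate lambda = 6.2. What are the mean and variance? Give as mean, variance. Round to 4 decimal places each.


mean = 1/lam, var = 1/lam^2
mean = 1 / 6.2 = 5/31 ≈ 0.161290
lam^2 = 6.2^2 = 38.44
var = 1 / 38.44 = 25/961 ≈ 0.026015

0.1613, 0.0260


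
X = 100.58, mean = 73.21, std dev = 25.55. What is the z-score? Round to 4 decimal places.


z = (X - mu) / sigma
X - mu = 100.58 - 73.21 = 27.37
z = 27.37 / 25.55 = 391/365 ≈ 1.071233

1.0712


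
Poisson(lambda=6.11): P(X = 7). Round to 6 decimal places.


P = e^(-lam) * lam^k / k!
e^(-6.11) ≈ 0.002220551
lam^k = 6.11^7 ≈ 317898.494870
k! = 7! = 5040
P = 0.002220551 * 317898.494870 / 5040 ≈ 0.140061

0.140061


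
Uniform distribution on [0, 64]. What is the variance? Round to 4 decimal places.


Var = (b-a)^2 / 12
(b-a)^2 = (64 - 0)^2 = 4096
Var = 4096/12 ≈ 341.333333

341.3333


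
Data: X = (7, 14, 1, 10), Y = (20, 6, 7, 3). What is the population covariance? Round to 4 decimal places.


Cov = (1/n)*sum((xi-xbar)(yi-ybar))
n = 4, xbar = 32/4 = 8, ybar = 36/4 = 9
sum((xi-xbar)(yi-ybar)) = -27
Cov = -27 / 4 = -6.75

-6.7500


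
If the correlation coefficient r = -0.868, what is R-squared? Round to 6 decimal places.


R^2 = r^2 = (-0.868)^2 = 0.753424

0.753424


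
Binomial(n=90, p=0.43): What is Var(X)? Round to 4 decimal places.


Var = n*p*(1-p) = 90 * 0.43 * 0.57 = 22.059

22.0590


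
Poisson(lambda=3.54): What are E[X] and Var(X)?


E[X] = Var(X) = lambda = 3.54

3.54, 3.54


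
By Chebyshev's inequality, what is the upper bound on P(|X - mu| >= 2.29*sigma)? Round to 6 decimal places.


P <= 1/k^2
k^2 = 2.29^2 = 5.2441
1/k^2 = 1 / 5.2441 ≈ 0.19069049

0.190690


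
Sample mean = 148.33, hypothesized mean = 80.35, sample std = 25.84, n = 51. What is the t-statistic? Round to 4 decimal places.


t = (xbar - mu0) / (s/sqrt(n))
xbar - mu0 = 148.33 - 80.35 = 67.98
sqrt(51) ≈ 7.14142843
s/sqrt(n) = 25.84 / 7.14142843 ≈ 3.61832374
t = 67.98 / 3.61832374 ≈ 18.787705

18.7877


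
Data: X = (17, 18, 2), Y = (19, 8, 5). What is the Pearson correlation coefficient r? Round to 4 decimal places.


r = sum((xi-xbar)(yi-ybar)) / sqrt(sum((xi-xbar)^2) * sum((yi-ybar)^2))
n = 3, xbar = 37/3 ≈ 12.333333, ybar = 32/3 ≈ 10.666667
Sxy = sum((xi-xbar)(yi-ybar)) = 247/3 ≈ 82.333333
Sxx = sum((xi-xbar)^2) = 482/3 ≈ 160.666667
Syy = sum((yi-ybar)^2) = 326/3 ≈ 108.666667
sqrt(Sxx*Syy) ≈ 132.132930
r = Sxy / sqrt(Sxx*Syy) = 82.333333 / 132.132930 ≈ 0.623110

0.6231


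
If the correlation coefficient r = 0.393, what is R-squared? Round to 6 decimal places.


R^2 = r^2 = (0.393)^2 = 0.154449

0.154449


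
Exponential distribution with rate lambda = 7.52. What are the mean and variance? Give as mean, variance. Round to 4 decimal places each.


mean = 1/lam, var = 1/lam^2
mean = 1 / 7.52 = 25/188 ≈ 0.132979
lam^2 = 7.52^2 = 56.5504
var = 1 / 56.5504 ≈ 0.017683

0.1330, 0.0177


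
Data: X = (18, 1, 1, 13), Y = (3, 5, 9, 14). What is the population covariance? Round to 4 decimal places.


Cov = (1/n)*sum((xi-xbar)(yi-ybar))
n = 4, xbar = 33/4 = 8.25, ybar = 31/4 = 7.75
sum((xi-xbar)(yi-ybar)) = -5.75
Cov = -5.75 / 4 = -1.4375

-1.4375


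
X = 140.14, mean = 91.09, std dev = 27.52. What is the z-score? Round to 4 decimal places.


z = (X - mu) / sigma
X - mu = 140.14 - 91.09 = 49.05
z = 49.05 / 27.52 = 4905/2752 ≈ 1.782340

1.7823


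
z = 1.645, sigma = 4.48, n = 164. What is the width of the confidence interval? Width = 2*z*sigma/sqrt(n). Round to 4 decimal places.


width = 2*z*sigma/sqrt(n)
2*z*sigma = 2 * 1.645 * 4.48 = 14.7392
sqrt(164) ≈ 12.806248
width = 14.7392 / 12.806248 ≈ 1.150938

1.1509


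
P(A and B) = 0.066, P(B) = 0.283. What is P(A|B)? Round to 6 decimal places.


P(A|B) = P(A and B) / P(B) = 0.066 / 0.283 = 66/283 ≈ 0.23321555

0.233216


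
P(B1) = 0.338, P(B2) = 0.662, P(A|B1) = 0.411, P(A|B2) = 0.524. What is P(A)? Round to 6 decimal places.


P(A) = P(A|B1)*P(B1) + P(A|B2)*P(B2)
P(A|B1)*P(B1) = 0.411 * 0.338 = 0.138918
P(A|B2)*P(B2) = 0.524 * 0.662 = 0.346888
P(A) = 0.138918 + 0.346888 = 0.485806

0.485806


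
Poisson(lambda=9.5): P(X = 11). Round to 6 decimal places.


P = e^(-lam) * lam^k / k!
e^(-9.5) ≈ 0.00007485183
lam^k = 9.5^11 ≈ 56880009227.645996
k! = 11! = 39916800
P = 0.00007485183 * 56880009227.645996 / 39916800 ≈ 0.106661

0.106661


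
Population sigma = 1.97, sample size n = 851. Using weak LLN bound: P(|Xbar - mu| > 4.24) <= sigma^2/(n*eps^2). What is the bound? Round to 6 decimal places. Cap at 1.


bound = min(1, sigma^2/(n*eps^2))
sigma^2 = 1.97^2 = 3.8809
n*eps^2 = 851 * 4.24^2 = 851 * 17.9776 = 15298.9376
sigma^2/(n*eps^2) = 3.8809 / 15298.9376 ≈ 0.00025367

0.000254


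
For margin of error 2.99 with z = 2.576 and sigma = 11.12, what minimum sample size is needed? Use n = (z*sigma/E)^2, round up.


z*sigma/E = 2.576 * 11.12 / 2.99 = 15568/1625 ≈ 9.580308
(z*sigma/E)^2 ≈ 91.782295
round up: n = 92

92


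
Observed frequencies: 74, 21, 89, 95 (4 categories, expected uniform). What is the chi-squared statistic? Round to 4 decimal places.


chi2 = sum((O-E)^2/E), E = total/4
total = 279, E = 279/4 = 69.75
(74 - 69.75)^2 / 69.75 = 18.0625 / 69.75 = 289/1116 ≈ 0.258961
(21 - 69.75)^2 / 69.75 = 2376.5625 / 69.75 = 4225/124 ≈ 34.072581
(89 - 69.75)^2 / 69.75 = 370.5625 / 69.75 = 5929/1116 ≈ 5.312724
(95 - 69.75)^2 / 69.75 = 637.5625 / 69.75 = 10201/1116 ≈ 9.140681
chi2 = 4537/93 ≈ 48.784946

48.7849


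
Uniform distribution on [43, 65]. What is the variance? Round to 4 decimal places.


Var = (b-a)^2 / 12
(b-a)^2 = (65 - 43)^2 = 484
Var = 484/12 ≈ 40.333333

40.3333


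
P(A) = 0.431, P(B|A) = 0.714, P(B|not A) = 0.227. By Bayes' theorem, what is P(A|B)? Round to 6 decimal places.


P(A|B) = P(B|A)*P(A) / P(B), P(B) = P(B|A)*P(A) + P(B|not A)*P(not A)
P(B|A)*P(A) = 0.714 * 0.431 = 0.307734
P(B|not A)*P(not A) = 0.227 * 0.569 = 0.129163
P(B) = 0.307734 + 0.129163 = 0.436897
P(A|B) = 0.307734 / 0.436897 ≈ 0.70436281

0.704363


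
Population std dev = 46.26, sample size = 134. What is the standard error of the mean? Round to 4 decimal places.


SE = sigma / sqrt(n)
sqrt(134) ≈ 11.575837
SE = 46.26 / 11.575837 ≈ 3.996255

3.9963


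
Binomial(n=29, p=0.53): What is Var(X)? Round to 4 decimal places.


Var = n*p*(1-p) = 29 * 0.53 * 0.47 = 7.2239

7.2239


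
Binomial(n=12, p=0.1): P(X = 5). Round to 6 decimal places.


P = C(n,k) * p^k * (1-p)^(n-k)
C(12,5) = 792
p^k = 0.1^5 = 0.00001
(1-p)^(n-k) = 0.9^7 = 0.4782969
P = 792 * 0.00001 * 0.4782969 ≈ 0.003788

0.003788


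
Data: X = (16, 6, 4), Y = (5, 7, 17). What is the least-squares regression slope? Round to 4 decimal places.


b = sum((xi-xbar)(yi-ybar)) / sum((xi-xbar)^2)
n = 3, xbar = 26/3 ≈ 8.666667, ybar = 29/3 ≈ 9.666667
Sxy = sum((xi-xbar)(yi-ybar)) = -184/3 ≈ -61.333333
Sxx = sum((xi-xbar)^2) = 248/3 ≈ 82.666667
b = Sxy / Sxx = -23/31 ≈ -0.741935

-0.7419


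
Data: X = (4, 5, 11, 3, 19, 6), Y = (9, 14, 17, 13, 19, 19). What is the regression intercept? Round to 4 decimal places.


a = ybar - b*xbar, where b = sum((xi-xbar)(yi-ybar)) / sum((xi-xbar)^2)
n = 6, xbar = 48/6 = 8, ybar = 91/6 ≈ 15.166667
Sxy = sum((xi-xbar)(yi-ybar)) = 79
Sxx = sum((xi-xbar)^2) = 184
b = Sxy / Sxx = 79/184 ≈ 0.429348
a = 15.166667 - 0.429348 * 8 = 1619/138 ≈ 11.731884

11.7319


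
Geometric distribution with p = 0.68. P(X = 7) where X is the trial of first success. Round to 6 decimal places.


P = (1-p)^(k-1) * p
(1-p)^(k-1) = 0.32^6 ≈ 0.001073742
P = 0.001073742 * 0.68 ≈ 0.0007301444

0.000730


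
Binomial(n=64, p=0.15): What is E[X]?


E[X] = n*p = 64 * 0.15 = 9.6

9.6


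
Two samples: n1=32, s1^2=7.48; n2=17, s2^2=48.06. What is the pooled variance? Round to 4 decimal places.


sp^2 = ((n1-1)*s1^2 + (n2-1)*s2^2)/(n1+n2-2)
(n1-1)*s1^2 = 31 * 7.48 = 231.88
(n2-1)*s2^2 = 16 * 48.06 = 768.96
numerator = 231.88 + 768.96 = 1000.84
n1+n2-2 = 47
sp^2 = 1000.84 / 47 = 25021/1175 ≈ 21.294468

21.2945


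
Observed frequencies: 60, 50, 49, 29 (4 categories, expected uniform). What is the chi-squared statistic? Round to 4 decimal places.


chi2 = sum((O-E)^2/E), E = total/4
total = 188, E = 188/4 = 47
(60 - 47)^2 / 47 = 169 / 47 = 169/47 ≈ 3.595745
(50 - 47)^2 / 47 = 9 / 47 = 9/47 ≈ 0.191489
(49 - 47)^2 / 47 = 4 / 47 = 4/47 ≈ 0.085106
(29 - 47)^2 / 47 = 324 / 47 = 324/47 ≈ 6.893617
chi2 = 506/47 ≈ 10.765957

10.7660


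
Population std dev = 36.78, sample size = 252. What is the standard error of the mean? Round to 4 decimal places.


SE = sigma / sqrt(n)
sqrt(252) ≈ 15.874508
SE = 36.78 / 15.874508 ≈ 2.316922

2.3169


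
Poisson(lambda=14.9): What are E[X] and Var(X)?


E[X] = Var(X) = lambda = 14.9

14.9, 14.9


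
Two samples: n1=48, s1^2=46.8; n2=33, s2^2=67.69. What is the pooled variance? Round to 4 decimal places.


sp^2 = ((n1-1)*s1^2 + (n2-1)*s2^2)/(n1+n2-2)
(n1-1)*s1^2 = 47 * 46.8 = 2199.6
(n2-1)*s2^2 = 32 * 67.69 = 2166.08
numerator = 2199.6 + 2166.08 = 4365.68
n1+n2-2 = 79
sp^2 = 4365.68 / 79 = 109142/1975 ≈ 55.261772

55.2618


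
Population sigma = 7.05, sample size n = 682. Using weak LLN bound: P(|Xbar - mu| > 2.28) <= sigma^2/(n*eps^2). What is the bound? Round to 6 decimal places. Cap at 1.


bound = min(1, sigma^2/(n*eps^2))
sigma^2 = 7.05^2 = 49.7025
n*eps^2 = 682 * 2.28^2 = 682 * 5.1984 = 3545.3088
sigma^2/(n*eps^2) = 49.7025 / 3545.3088 ≈ 0.01401923

0.014019


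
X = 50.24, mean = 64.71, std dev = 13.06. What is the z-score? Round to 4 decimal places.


z = (X - mu) / sigma
X - mu = 50.24 - 64.71 = -14.47
z = -14.47 / 13.06 = -1447/1306 ≈ -1.107963

-1.1080


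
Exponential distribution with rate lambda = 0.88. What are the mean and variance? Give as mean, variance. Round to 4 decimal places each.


mean = 1/lam, var = 1/lam^2
mean = 1 / 0.88 = 25/22 ≈ 1.136364
lam^2 = 0.88^2 = 0.7744
var = 1 / 0.7744 = 625/484 ≈ 1.291322

1.1364, 1.2913


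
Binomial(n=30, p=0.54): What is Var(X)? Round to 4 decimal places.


Var = n*p*(1-p) = 30 * 0.54 * 0.46 = 7.452

7.4520


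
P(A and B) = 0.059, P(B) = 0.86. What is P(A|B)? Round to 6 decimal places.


P(A|B) = P(A and B) / P(B) = 0.059 / 0.86 = 59/860 ≈ 0.06860465

0.068605


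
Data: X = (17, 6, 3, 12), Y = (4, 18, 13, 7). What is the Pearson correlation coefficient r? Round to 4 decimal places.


r = sum((xi-xbar)(yi-ybar)) / sqrt(sum((xi-xbar)^2) * sum((yi-ybar)^2))
n = 4, xbar = 38/4 = 9.5, ybar = 42/4 = 10.5
Sxy = sum((xi-xbar)(yi-ybar)) = -100
Sxx = sum((xi-xbar)^2) = 117
Syy = sum((yi-ybar)^2) = 117
sqrt(Sxx*Syy) = 117
r = Sxy / sqrt(Sxx*Syy) = -100 / 117 = -100/117 ≈ -0.854701

-0.8547


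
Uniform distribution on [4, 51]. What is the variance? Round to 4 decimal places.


Var = (b-a)^2 / 12
(b-a)^2 = (51 - 4)^2 = 2209
Var = 2209/12 ≈ 184.083333

184.0833


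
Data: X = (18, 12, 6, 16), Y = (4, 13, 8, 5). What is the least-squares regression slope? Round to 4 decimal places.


b = sum((xi-xbar)(yi-ybar)) / sum((xi-xbar)^2)
n = 4, xbar = 52/4 = 13, ybar = 30/4 = 7.5
Sxy = sum((xi-xbar)(yi-ybar)) = -34
Sxx = sum((xi-xbar)^2) = 84
b = Sxy / Sxx = -17/42 ≈ -0.404762

-0.4048


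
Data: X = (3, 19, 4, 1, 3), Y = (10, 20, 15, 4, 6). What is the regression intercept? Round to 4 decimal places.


a = ybar - b*xbar, where b = sum((xi-xbar)(yi-ybar)) / sum((xi-xbar)^2)
n = 5, xbar = 30/5 = 6, ybar = 55/5 = 11
Sxy = sum((xi-xbar)(yi-ybar)) = 162
Sxx = sum((xi-xbar)^2) = 216
b = Sxy / Sxx = 0.75
a = 11 - 0.75 * 6 = 6.5

6.5000


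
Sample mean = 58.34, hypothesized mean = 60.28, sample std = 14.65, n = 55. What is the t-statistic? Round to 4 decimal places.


t = (xbar - mu0) / (s/sqrt(n))
xbar - mu0 = 58.34 - 60.28 = -1.94
sqrt(55) ≈ 7.41619849
s/sqrt(n) = 14.65 / 7.41619849 ≈ 1.97540560
t = -1.94 / 1.97540560 ≈ -0.982077

-0.9821


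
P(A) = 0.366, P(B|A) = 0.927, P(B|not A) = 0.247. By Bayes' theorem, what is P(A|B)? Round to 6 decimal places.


P(A|B) = P(B|A)*P(A) / P(B), P(B) = P(B|A)*P(A) + P(B|not A)*P(not A)
P(B|A)*P(A) = 0.927 * 0.366 = 0.339282
P(B|not A)*P(not A) = 0.247 * 0.634 = 0.156598
P(B) = 0.339282 + 0.156598 = 0.49588
P(A|B) = 0.339282 / 0.49588 ≈ 0.68420182

0.684202


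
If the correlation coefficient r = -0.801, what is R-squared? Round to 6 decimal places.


R^2 = r^2 = (-0.801)^2 = 0.641601

0.641601


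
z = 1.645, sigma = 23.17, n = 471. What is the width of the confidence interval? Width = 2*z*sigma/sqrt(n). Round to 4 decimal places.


width = 2*z*sigma/sqrt(n)
2*z*sigma = 2 * 1.645 * 23.17 = 76.2293
sqrt(471) ≈ 21.702534
width = 76.2293 / 21.702534 ≈ 3.512461

3.5125


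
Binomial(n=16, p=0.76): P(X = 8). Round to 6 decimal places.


P = C(n,k) * p^k * (1-p)^(n-k)
C(16,8) = 12870
p^k = 0.76^8 ≈ 0.1113035
(1-p)^(n-k) = 0.24^8 ≈ 0.00001100753
P = 12870 * 0.1113035 * 0.00001100753 ≈ 0.015768

0.015768


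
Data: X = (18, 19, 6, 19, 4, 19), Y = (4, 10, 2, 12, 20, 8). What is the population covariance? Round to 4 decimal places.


Cov = (1/n)*sum((xi-xbar)(yi-ybar))
n = 6, xbar = 85/6 ≈ 14.166667, ybar = 56/6 = 28/3 ≈ 9.333333
sum((xi-xbar)(yi-ybar)) = -178/3 ≈ -59.333333
Cov = -59.333333 / 6 = -89/9 ≈ -9.888889

-9.8889


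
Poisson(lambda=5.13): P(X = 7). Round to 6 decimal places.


P = e^(-lam) * lam^k / k!
e^(-5.13) ≈ 0.005916560
lam^k = 5.13^7 ≈ 93502.141081
k! = 7! = 5040
P = 0.005916560 * 93502.141081 / 5040 ≈ 0.109764

0.109764


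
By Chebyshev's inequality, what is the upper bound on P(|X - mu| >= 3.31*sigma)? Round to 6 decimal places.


P <= 1/k^2
k^2 = 3.31^2 = 10.9561
1/k^2 = 1 / 10.9561 ≈ 0.09127335

0.091273


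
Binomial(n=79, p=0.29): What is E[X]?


E[X] = n*p = 79 * 0.29 = 22.91

22.91


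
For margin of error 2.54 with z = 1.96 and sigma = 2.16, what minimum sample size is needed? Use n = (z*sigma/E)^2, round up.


z*sigma/E = 1.96 * 2.16 / 2.54 = 5292/3175 ≈ 1.666772
(z*sigma/E)^2 ≈ 2.778128
round up: n = 3

3


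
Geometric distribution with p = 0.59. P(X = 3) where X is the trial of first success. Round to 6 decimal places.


P = (1-p)^(k-1) * p
(1-p)^(k-1) = 0.41^2 = 0.1681
P = 0.1681 * 0.59 = 0.099179

0.099179


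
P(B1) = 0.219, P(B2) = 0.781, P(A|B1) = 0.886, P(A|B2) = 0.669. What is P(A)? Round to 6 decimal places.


P(A) = P(A|B1)*P(B1) + P(A|B2)*P(B2)
P(A|B1)*P(B1) = 0.886 * 0.219 = 0.194034
P(A|B2)*P(B2) = 0.669 * 0.781 = 0.522489
P(A) = 0.194034 + 0.522489 = 0.716523

0.716523


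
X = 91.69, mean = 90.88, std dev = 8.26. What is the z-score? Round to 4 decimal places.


z = (X - mu) / sigma
X - mu = 91.69 - 90.88 = 0.81
z = 0.81 / 8.26 = 81/826 ≈ 0.098063

0.0981


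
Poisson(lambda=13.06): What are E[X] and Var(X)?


E[X] = Var(X) = lambda = 13.06

13.06, 13.06


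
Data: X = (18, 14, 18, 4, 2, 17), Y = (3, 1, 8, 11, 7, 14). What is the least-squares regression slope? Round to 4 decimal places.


b = sum((xi-xbar)(yi-ybar)) / sum((xi-xbar)^2)
n = 6, xbar = 73/6 ≈ 12.166667, ybar = 44/6 = 22/3 ≈ 7.333333
Sxy = sum((xi-xbar)(yi-ybar)) = -82/3 ≈ -27.333333
Sxx = sum((xi-xbar)^2) = 1589/6 ≈ 264.833333
b = Sxy / Sxx = -164/1589 ≈ -0.103210

-0.1032


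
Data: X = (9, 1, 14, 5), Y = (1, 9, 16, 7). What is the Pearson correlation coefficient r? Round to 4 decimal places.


r = sum((xi-xbar)(yi-ybar)) / sqrt(sum((xi-xbar)^2) * sum((yi-ybar)^2))
n = 4, xbar = 29/4 = 7.25, ybar = 33/4 = 8.25
Sxy = sum((xi-xbar)(yi-ybar)) = 37.75
Sxx = sum((xi-xbar)^2) = 92.75
Syy = sum((yi-ybar)^2) = 114.75
sqrt(Sxx*Syy) ≈ 103.165219
r = Sxy / sqrt(Sxx*Syy) = 37.75 / 103.165219 ≈ 0.365918

0.3659


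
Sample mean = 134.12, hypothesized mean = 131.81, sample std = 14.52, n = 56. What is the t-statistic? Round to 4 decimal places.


t = (xbar - mu0) / (s/sqrt(n))
xbar - mu0 = 134.12 - 131.81 = 2.31
sqrt(56) ≈ 7.48331477
s/sqrt(n) = 14.52 / 7.48331477 ≈ 1.94031662
t = 2.31 / 1.94031662 ≈ 1.190527

1.1905


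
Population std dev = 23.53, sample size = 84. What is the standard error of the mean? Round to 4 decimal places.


SE = sigma / sqrt(n)
sqrt(84) ≈ 9.165151
SE = 23.53 / 9.165151 ≈ 2.567333

2.5673


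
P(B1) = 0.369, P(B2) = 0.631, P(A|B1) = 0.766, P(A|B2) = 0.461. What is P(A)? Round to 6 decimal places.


P(A) = P(A|B1)*P(B1) + P(A|B2)*P(B2)
P(A|B1)*P(B1) = 0.766 * 0.369 = 0.282654
P(A|B2)*P(B2) = 0.461 * 0.631 = 0.290891
P(A) = 0.282654 + 0.290891 = 0.573545

0.573545


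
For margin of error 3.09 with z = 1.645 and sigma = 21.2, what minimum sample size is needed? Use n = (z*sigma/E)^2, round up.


z*sigma/E = 1.645 * 21.2 / 3.09 = 17437/1545 ≈ 11.286084
(z*sigma/E)^2 ≈ 127.375695
round up: n = 128

128


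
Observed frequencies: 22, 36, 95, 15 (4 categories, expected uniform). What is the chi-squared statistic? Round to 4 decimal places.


chi2 = sum((O-E)^2/E), E = total/4
total = 168, E = 168/4 = 42
(22 - 42)^2 / 42 = 400 / 42 = 200/21 ≈ 9.523810
(36 - 42)^2 / 42 = 36 / 42 = 6/7 ≈ 0.857143
(95 - 42)^2 / 42 = 2809 / 42 = 2809/42 ≈ 66.880952
(15 - 42)^2 / 42 = 729 / 42 = 243/14 ≈ 17.357143
chi2 = 1987/21 ≈ 94.619048

94.6190


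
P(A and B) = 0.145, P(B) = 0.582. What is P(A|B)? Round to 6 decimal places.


P(A|B) = P(A and B) / P(B) = 0.145 / 0.582 = 145/582 ≈ 0.24914089

0.249141


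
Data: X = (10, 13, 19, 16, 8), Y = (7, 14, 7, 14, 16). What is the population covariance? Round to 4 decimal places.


Cov = (1/n)*sum((xi-xbar)(yi-ybar))
n = 5, xbar = 66/5 = 13.2, ybar = 58/5 = 11.6
sum((xi-xbar)(yi-ybar)) = -28.6
Cov = -28.6 / 5 = -5.72

-5.7200


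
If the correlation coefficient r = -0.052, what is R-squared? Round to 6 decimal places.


R^2 = r^2 = (-0.052)^2 = 0.002704

0.002704


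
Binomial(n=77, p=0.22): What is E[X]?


E[X] = n*p = 77 * 0.22 = 16.94

16.94


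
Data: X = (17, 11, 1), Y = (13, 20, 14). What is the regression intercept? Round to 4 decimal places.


a = ybar - b*xbar, where b = sum((xi-xbar)(yi-ybar)) / sum((xi-xbar)^2)
n = 3, xbar = 29/3 ≈ 9.666667, ybar = 47/3 ≈ 15.666667
Sxy = sum((xi-xbar)(yi-ybar)) = 2/3 ≈ 0.666667
Sxx = sum((xi-xbar)^2) = 392/3 ≈ 130.666667
b = Sxy / Sxx = 1/196 ≈ 0.005102
a = 15.666667 - 0.005102 * 9.666667 = 3061/196 ≈ 15.617347

15.6173


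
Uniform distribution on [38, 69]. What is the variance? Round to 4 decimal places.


Var = (b-a)^2 / 12
(b-a)^2 = (69 - 38)^2 = 961
Var = 961/12 ≈ 80.083333

80.0833


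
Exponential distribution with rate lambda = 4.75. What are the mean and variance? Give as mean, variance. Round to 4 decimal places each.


mean = 1/lam, var = 1/lam^2
mean = 1 / 4.75 = 4/19 ≈ 0.210526
lam^2 = 4.75^2 = 22.5625
var = 1 / 22.5625 = 16/361 ≈ 0.044321

0.2105, 0.0443


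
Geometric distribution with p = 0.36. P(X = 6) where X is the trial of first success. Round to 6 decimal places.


P = (1-p)^(k-1) * p
(1-p)^(k-1) = 0.64^5 ≈ 0.1073742
P = 0.1073742 * 0.36 ≈ 0.03865471

0.038655


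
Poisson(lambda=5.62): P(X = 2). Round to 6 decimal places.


P = e^(-lam) * lam^k / k!
e^(-5.62) ≈ 0.003624641
lam^k = 5.62^2 = 31.5844
k! = 2! = 2
P = 0.003624641 * 31.5844 / 2 ≈ 0.057241

0.057241


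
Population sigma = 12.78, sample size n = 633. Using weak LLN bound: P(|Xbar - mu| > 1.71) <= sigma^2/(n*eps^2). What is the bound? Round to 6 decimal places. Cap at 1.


bound = min(1, sigma^2/(n*eps^2))
sigma^2 = 12.78^2 = 163.3284
n*eps^2 = 633 * 1.71^2 = 633 * 2.9241 = 1850.9553
sigma^2/(n*eps^2) = 163.3284 / 1850.9553 ≈ 0.08824006

0.088240


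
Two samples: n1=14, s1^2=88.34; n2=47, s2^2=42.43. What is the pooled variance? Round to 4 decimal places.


sp^2 = ((n1-1)*s1^2 + (n2-1)*s2^2)/(n1+n2-2)
(n1-1)*s1^2 = 13 * 88.34 = 1148.42
(n2-1)*s2^2 = 46 * 42.43 = 1951.78
numerator = 1148.42 + 1951.78 = 3100.2
n1+n2-2 = 59
sp^2 = 3100.2 / 59 = 15501/295 ≈ 52.545763

52.5458


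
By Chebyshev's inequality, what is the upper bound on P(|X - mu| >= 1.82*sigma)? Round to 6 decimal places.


P <= 1/k^2
k^2 = 1.82^2 = 3.3124
1/k^2 = 1 / 3.3124 = 2500/8281 ≈ 0.30189591

0.301896


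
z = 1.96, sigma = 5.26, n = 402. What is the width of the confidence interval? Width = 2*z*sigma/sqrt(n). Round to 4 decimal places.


width = 2*z*sigma/sqrt(n)
2*z*sigma = 2 * 1.96 * 5.26 = 20.6192
sqrt(402) ≈ 20.049938
width = 20.6192 / 20.049938 ≈ 1.028392

1.0284


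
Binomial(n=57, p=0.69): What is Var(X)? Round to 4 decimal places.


Var = n*p*(1-p) = 57 * 0.69 * 0.31 = 12.1923

12.1923


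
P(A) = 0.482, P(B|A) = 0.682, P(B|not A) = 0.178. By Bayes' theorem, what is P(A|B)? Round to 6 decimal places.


P(A|B) = P(B|A)*P(A) / P(B), P(B) = P(B|A)*P(A) + P(B|not A)*P(not A)
P(B|A)*P(A) = 0.682 * 0.482 = 0.328724
P(B|not A)*P(not A) = 0.178 * 0.518 = 0.092204
P(B) = 0.328724 + 0.092204 = 0.420928
P(A|B) = 0.328724 / 0.420928 ≈ 0.78095066

0.780951


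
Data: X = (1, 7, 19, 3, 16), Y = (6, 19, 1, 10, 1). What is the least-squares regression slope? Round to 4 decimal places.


b = sum((xi-xbar)(yi-ybar)) / sum((xi-xbar)^2)
n = 5, xbar = 46/5 = 9.2, ybar = 37/5 = 7.4
Sxy = sum((xi-xbar)(yi-ybar)) = -136.4
Sxx = sum((xi-xbar)^2) = 252.8
b = Sxy / Sxx = -341/632 ≈ -0.539557

-0.5396


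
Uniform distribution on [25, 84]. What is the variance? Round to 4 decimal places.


Var = (b-a)^2 / 12
(b-a)^2 = (84 - 25)^2 = 3481
Var = 3481/12 ≈ 290.083333

290.0833


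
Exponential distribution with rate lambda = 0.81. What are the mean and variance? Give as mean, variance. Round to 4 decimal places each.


mean = 1/lam, var = 1/lam^2
mean = 1 / 0.81 = 100/81 ≈ 1.234568
lam^2 = 0.81^2 = 0.6561
var = 1 / 0.6561 = 10000/6561 ≈ 1.524158

1.2346, 1.5242


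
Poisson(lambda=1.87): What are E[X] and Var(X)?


E[X] = Var(X) = lambda = 1.87

1.87, 1.87


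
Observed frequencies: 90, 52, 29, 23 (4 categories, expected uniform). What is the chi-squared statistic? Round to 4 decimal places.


chi2 = sum((O-E)^2/E), E = total/4
total = 194, E = 194/4 = 48.5
(90 - 48.5)^2 / 48.5 = 1722.25 / 48.5 = 6889/194 ≈ 35.510309
(52 - 48.5)^2 / 48.5 = 12.25 / 48.5 = 49/194 ≈ 0.252577
(29 - 48.5)^2 / 48.5 = 380.25 / 48.5 = 1521/194 ≈ 7.840206
(23 - 48.5)^2 / 48.5 = 650.25 / 48.5 = 2601/194 ≈ 13.407216
chi2 = 5530/97 ≈ 57.010309

57.0103


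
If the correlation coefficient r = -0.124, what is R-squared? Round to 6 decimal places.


R^2 = r^2 = (-0.124)^2 = 0.015376

0.015376


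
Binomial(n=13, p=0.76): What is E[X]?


E[X] = n*p = 13 * 0.76 = 9.88

9.88


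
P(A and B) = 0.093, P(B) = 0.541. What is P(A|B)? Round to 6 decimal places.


P(A|B) = P(A and B) / P(B) = 0.093 / 0.541 = 93/541 ≈ 0.17190388

0.171904


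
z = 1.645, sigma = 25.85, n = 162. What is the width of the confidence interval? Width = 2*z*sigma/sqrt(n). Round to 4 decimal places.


width = 2*z*sigma/sqrt(n)
2*z*sigma = 2 * 1.645 * 25.85 = 85.0465
sqrt(162) ≈ 12.727922
width = 85.0465 / 12.727922 ≈ 6.681884

6.6819


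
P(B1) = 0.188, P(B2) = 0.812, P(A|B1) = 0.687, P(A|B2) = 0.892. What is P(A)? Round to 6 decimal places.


P(A) = P(A|B1)*P(B1) + P(A|B2)*P(B2)
P(A|B1)*P(B1) = 0.687 * 0.188 = 0.129156
P(A|B2)*P(B2) = 0.892 * 0.812 = 0.724304
P(A) = 0.129156 + 0.724304 = 0.85346

0.853460


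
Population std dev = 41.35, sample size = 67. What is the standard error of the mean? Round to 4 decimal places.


SE = sigma / sqrt(n)
sqrt(67) ≈ 8.185353
SE = 41.35 / 8.185353 ≈ 5.051707

5.0517


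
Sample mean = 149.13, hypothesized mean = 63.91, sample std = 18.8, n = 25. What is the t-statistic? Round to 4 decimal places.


t = (xbar - mu0) / (s/sqrt(n))
xbar - mu0 = 149.13 - 63.91 = 85.22
sqrt(25) = 5
s/sqrt(n) = 18.8 / 5 = 3.76
t = 85.22 / 3.76 = 4261/188 ≈ 22.664894

22.6649


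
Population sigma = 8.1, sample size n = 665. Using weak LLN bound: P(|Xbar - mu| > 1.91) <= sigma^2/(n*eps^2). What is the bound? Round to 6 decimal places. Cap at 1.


bound = min(1, sigma^2/(n*eps^2))
sigma^2 = 8.1^2 = 65.61
n*eps^2 = 665 * 1.91^2 = 665 * 3.6481 = 2425.9865
sigma^2/(n*eps^2) = 65.61 / 2425.9865 ≈ 0.02704467

0.027045


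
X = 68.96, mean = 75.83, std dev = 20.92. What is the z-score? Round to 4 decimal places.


z = (X - mu) / sigma
X - mu = 68.96 - 75.83 = -6.87
z = -6.87 / 20.92 = -687/2092 ≈ -0.328394

-0.3284


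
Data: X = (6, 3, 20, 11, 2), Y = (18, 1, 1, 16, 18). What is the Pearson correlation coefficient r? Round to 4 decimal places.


r = sum((xi-xbar)(yi-ybar)) / sqrt(sum((xi-xbar)^2) * sum((yi-ybar)^2))
n = 5, xbar = 42/5 = 8.4, ybar = 54/5 = 10.8
Sxy = sum((xi-xbar)(yi-ybar)) = -110.6
Sxx = sum((xi-xbar)^2) = 217.2
Syy = sum((yi-ybar)^2) = 322.8
sqrt(Sxx*Syy) ≈ 264.787009
r = Sxy / sqrt(Sxx*Syy) = -110.6 / 264.787009 ≈ -0.417694

-0.4177


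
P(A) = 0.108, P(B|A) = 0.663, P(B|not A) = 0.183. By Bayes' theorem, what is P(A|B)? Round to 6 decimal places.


P(A|B) = P(B|A)*P(A) / P(B), P(B) = P(B|A)*P(A) + P(B|not A)*P(not A)
P(B|A)*P(A) = 0.663 * 0.108 = 0.071604
P(B|not A)*P(not A) = 0.183 * 0.892 = 0.163236
P(B) = 0.071604 + 0.163236 = 0.23484
P(A|B) = 0.071604 / 0.23484 ≈ 0.30490547

0.304905


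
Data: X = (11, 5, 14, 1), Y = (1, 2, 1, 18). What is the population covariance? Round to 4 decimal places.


Cov = (1/n)*sum((xi-xbar)(yi-ybar))
n = 4, xbar = 31/4 = 7.75, ybar = 22/4 = 5.5
sum((xi-xbar)(yi-ybar)) = -117.5
Cov = -117.5 / 4 = -29.375

-29.3750


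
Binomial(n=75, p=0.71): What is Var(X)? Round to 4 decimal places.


Var = n*p*(1-p) = 75 * 0.71 * 0.29 = 15.4425

15.4425


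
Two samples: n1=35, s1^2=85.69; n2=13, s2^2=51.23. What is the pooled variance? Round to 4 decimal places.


sp^2 = ((n1-1)*s1^2 + (n2-1)*s2^2)/(n1+n2-2)
(n1-1)*s1^2 = 34 * 85.69 = 2913.46
(n2-1)*s2^2 = 12 * 51.23 = 614.76
numerator = 2913.46 + 614.76 = 3528.22
n1+n2-2 = 46
sp^2 = 3528.22 / 46 = 176411/2300 ≈ 76.700435

76.7004


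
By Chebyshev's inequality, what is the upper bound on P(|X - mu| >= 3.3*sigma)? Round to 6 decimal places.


P <= 1/k^2
k^2 = 3.3^2 = 10.89
1/k^2 = 1 / 10.89 = 100/1089 ≈ 0.09182736

0.091827


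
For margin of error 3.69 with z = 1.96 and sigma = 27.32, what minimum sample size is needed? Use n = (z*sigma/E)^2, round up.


z*sigma/E = 1.96 * 27.32 / 3.69 = 133868/9225 ≈ 14.511436
(z*sigma/E)^2 ≈ 210.581784
round up: n = 211

211


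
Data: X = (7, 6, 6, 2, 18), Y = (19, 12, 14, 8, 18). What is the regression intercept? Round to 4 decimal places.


a = ybar - b*xbar, where b = sum((xi-xbar)(yi-ybar)) / sum((xi-xbar)^2)
n = 5, xbar = 39/5 = 7.8, ybar = 71/5 = 14.2
Sxy = sum((xi-xbar)(yi-ybar)) = 75.2
Sxx = sum((xi-xbar)^2) = 144.8
b = Sxy / Sxx = 94/181 ≈ 0.519337
a = 14.2 - 0.519337 * 7.8 = 1837/181 ≈ 10.149171

10.1492


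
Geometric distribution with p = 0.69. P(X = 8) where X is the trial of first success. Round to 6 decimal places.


P = (1-p)^(k-1) * p
(1-p)^(k-1) = 0.31^7 ≈ 0.0002751261
P = 0.0002751261 * 0.69 ≈ 0.0001898370

0.000190


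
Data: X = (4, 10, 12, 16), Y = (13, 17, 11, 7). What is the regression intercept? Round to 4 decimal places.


a = ybar - b*xbar, where b = sum((xi-xbar)(yi-ybar)) / sum((xi-xbar)^2)
n = 4, xbar = 42/4 = 10.5, ybar = 48/4 = 12
Sxy = sum((xi-xbar)(yi-ybar)) = -38
Sxx = sum((xi-xbar)^2) = 75
b = Sxy / Sxx = -38/75 ≈ -0.506667
a = 12 - (-0.506667) * 10.5 = 17.32

17.3200


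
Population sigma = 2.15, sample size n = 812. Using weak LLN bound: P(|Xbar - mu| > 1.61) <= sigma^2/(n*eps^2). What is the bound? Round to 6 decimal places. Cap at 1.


bound = min(1, sigma^2/(n*eps^2))
sigma^2 = 2.15^2 = 4.6225
n*eps^2 = 812 * 1.61^2 = 812 * 2.5921 = 2104.7852
sigma^2/(n*eps^2) = 4.6225 / 2104.7852 ≈ 0.00219619

0.002196


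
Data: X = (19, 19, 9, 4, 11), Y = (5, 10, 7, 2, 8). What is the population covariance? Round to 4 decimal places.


Cov = (1/n)*sum((xi-xbar)(yi-ybar))
n = 5, xbar = 62/5 = 12.4, ybar = 32/5 = 6.4
sum((xi-xbar)(yi-ybar)) = 47.2
Cov = 47.2 / 5 = 9.44

9.4400


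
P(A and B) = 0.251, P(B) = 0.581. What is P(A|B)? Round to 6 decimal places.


P(A|B) = P(A and B) / P(B) = 0.251 / 0.581 = 251/581 ≈ 0.43201377

0.432014


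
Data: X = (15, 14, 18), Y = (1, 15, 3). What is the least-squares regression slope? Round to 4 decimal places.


b = sum((xi-xbar)(yi-ybar)) / sum((xi-xbar)^2)
n = 3, xbar = 47/3 ≈ 15.666667, ybar = 19/3 ≈ 6.333333
Sxy = sum((xi-xbar)(yi-ybar)) = -56/3 ≈ -18.666667
Sxx = sum((xi-xbar)^2) = 26/3 ≈ 8.666667
b = Sxy / Sxx = -28/13 ≈ -2.153846

-2.1538
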